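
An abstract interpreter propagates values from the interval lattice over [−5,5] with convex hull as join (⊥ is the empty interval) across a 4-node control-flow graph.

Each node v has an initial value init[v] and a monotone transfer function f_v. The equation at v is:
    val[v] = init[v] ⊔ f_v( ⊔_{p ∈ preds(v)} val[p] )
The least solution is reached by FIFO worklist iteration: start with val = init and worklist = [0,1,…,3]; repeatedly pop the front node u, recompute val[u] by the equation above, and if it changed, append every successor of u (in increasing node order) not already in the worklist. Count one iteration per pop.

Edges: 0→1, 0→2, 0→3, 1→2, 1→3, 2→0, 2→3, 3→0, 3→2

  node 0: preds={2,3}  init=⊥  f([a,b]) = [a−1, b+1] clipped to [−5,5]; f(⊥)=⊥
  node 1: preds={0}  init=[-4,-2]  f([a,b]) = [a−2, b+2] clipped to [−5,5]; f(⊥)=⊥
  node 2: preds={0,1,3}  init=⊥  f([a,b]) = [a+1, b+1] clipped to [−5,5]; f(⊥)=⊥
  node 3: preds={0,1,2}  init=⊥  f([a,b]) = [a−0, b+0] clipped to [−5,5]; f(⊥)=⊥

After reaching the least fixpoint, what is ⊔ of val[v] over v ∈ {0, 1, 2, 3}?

[-5,5]

Trace (17 dequeues):
  [1] u=0 | in ⊥ | out ⊥ | ==
  [2] u=1 | in ⊥ | out [-4,-2] | ==
  [3] u=2 | in [-4,-2] | out [-3,-1] | prev ⊥ | push {0}
  [4] u=3 | in [-4,-1] | out [-4,-1] | prev ⊥ | push {2}
  [5] u=0 | in [-4,-1] | out [-5,0] | prev ⊥ | push {1,3}
  [6] u=2 | in [-5,0] | out [-4,1] | prev [-3,-1] | push {0}
  [7] u=1 | in [-5,0] | out [-5,2] | prev [-4,-2] | push {2}
  [8] u=3 | in [-5,2] | out [-5,2] | prev [-4,-1] | push {}
  [9] u=0 | in [-5,2] | out [-5,3] | prev [-5,0] | push {1,3}
  [10] u=2 | in [-5,3] | out [-4,4] | prev [-4,1] | push {0}
  [11] u=1 | in [-5,3] | out [-5,5] | prev [-5,2] | push {2}
  [12] u=3 | in [-5,5] | out [-5,5] | prev [-5,2] | push {}
  [13] u=0 | in [-5,5] | out [-5,5] | prev [-5,3] | push {1,3}
  [14] u=2 | in [-5,5] | out [-4,5] | prev [-4,4] | push {0}
  [15] u=1 | in [-5,5] | out [-5,5] | ==
  [16] u=3 | in [-5,5] | out [-5,5] | ==
  [17] u=0 | in [-5,5] | out [-5,5] | ==

Converged values:
  [0] [-5,5]
  [1] [-5,5]
  [2] [-4,5]
  [3] [-5,5]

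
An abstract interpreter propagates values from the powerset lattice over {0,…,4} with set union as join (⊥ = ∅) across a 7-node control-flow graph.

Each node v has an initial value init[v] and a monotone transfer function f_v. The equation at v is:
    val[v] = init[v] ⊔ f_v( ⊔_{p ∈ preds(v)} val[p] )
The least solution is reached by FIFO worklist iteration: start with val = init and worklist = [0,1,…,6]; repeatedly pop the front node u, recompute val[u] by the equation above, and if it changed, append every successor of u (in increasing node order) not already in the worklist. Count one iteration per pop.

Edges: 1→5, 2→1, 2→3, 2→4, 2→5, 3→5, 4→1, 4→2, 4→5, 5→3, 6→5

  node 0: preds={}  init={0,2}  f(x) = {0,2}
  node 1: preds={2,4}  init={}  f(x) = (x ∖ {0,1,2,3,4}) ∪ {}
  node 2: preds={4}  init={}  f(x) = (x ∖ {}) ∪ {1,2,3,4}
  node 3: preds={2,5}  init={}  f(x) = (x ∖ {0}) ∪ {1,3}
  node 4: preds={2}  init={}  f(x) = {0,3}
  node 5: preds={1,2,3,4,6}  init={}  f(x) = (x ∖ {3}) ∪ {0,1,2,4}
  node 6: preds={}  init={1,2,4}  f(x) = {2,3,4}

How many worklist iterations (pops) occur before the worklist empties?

Worklist (13 pops):
  #1 pop 0: in={} → {0,2} (no change)
  #2 pop 1: in={} → {} (no change)
  #3 pop 2: in={} → {1,2,3,4} (was {}); enqueue [1]
  #4 pop 3: in={1,2,3,4} → {1,2,3,4} (was {}); enqueue []
  #5 pop 4: in={1,2,3,4} → {0,3} (was {}); enqueue [2]
  #6 pop 5: in={0,1,2,3,4} → {0,1,2,4} (was {}); enqueue [3]
  #7 pop 6: in={} → {1,2,3,4} (was {1,2,4}); enqueue [5]
  #8 pop 1: in={0,1,2,3,4} → {} (no change)
  #9 pop 2: in={0,3} → {0,1,2,3,4} (was {1,2,3,4}); enqueue [1,4]
  #10 pop 3: in={0,1,2,3,4} → {1,2,3,4} (no change)
  #11 pop 5: in={0,1,2,3,4} → {0,1,2,4} (no change)
  #12 pop 1: in={0,1,2,3,4} → {} (no change)
  #13 pop 4: in={0,1,2,3,4} → {0,3} (no change)

Fixpoint:
  val[0] = {0,2}
  val[1] = {}
  val[2] = {0,1,2,3,4}
  val[3] = {1,2,3,4}
  val[4] = {0,3}
  val[5] = {0,1,2,4}
  val[6] = {1,2,3,4}

13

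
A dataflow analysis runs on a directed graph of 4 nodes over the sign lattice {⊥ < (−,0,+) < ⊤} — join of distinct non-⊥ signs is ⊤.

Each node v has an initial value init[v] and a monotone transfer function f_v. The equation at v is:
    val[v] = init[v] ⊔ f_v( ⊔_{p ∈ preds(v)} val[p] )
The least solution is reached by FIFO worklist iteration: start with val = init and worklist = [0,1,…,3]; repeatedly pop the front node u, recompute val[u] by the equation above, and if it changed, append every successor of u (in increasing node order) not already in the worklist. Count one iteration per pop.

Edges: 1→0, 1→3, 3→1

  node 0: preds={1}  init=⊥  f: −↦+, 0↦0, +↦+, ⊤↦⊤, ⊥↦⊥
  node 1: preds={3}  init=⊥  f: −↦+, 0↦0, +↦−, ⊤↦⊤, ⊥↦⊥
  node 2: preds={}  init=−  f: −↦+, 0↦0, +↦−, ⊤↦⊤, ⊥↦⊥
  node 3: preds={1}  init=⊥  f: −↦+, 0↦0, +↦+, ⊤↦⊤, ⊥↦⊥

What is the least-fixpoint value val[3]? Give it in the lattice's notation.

⊥

Worklist (4 pops):
  #1 pop 0: in=⊥ → ⊥ (no change)
  #2 pop 1: in=⊥ → ⊥ (no change)
  #3 pop 2: in=⊥ → − (no change)
  #4 pop 3: in=⊥ → ⊥ (no change)

Fixpoint:
  val[0] = ⊥
  val[1] = ⊥
  val[2] = −
  val[3] = ⊥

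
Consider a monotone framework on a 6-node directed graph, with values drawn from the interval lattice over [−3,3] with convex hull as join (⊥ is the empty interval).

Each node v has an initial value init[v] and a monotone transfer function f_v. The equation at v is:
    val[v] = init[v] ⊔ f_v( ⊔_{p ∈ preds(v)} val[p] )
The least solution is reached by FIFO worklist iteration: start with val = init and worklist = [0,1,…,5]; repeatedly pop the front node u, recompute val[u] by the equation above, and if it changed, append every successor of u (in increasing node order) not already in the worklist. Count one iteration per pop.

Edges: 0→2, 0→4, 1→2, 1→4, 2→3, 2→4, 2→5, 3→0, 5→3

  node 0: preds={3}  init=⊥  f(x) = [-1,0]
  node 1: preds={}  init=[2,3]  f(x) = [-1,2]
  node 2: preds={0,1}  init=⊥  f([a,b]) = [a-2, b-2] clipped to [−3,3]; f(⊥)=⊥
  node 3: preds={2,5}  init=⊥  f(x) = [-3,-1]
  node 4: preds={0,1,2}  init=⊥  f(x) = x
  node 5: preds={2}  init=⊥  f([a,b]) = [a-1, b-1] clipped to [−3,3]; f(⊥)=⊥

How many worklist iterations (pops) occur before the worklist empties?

8

Iteration log — 8 steps:
  step 1. node 0  ⊔preds=⊥  new=[-1,0]  old=⊥  +wl: 
  step 2. node 1  ⊔preds=⊥  new=[-1,3]  old=[2,3]  +wl: 
  step 3. node 2  ⊔preds=[-1,3]  new=[-3,1]  old=⊥  +wl: 
  step 4. node 3  ⊔preds=[-3,1]  new=[-3,-1]  old=⊥  +wl: 0
  step 5. node 4  ⊔preds=[-3,3]  new=[-3,3]  old=⊥  +wl: 
  step 6. node 5  ⊔preds=[-3,1]  new=[-3,0]  old=⊥  +wl: 3
  step 7. node 0  ⊔preds=[-3,-1]  new=[-1,0]  stable
  step 8. node 3  ⊔preds=[-3,1]  new=[-3,-1]  stable

Least fixpoint reached:
  node 0: [-1,0]
  node 1: [-1,3]
  node 2: [-3,1]
  node 3: [-3,-1]
  node 4: [-3,3]
  node 5: [-3,0]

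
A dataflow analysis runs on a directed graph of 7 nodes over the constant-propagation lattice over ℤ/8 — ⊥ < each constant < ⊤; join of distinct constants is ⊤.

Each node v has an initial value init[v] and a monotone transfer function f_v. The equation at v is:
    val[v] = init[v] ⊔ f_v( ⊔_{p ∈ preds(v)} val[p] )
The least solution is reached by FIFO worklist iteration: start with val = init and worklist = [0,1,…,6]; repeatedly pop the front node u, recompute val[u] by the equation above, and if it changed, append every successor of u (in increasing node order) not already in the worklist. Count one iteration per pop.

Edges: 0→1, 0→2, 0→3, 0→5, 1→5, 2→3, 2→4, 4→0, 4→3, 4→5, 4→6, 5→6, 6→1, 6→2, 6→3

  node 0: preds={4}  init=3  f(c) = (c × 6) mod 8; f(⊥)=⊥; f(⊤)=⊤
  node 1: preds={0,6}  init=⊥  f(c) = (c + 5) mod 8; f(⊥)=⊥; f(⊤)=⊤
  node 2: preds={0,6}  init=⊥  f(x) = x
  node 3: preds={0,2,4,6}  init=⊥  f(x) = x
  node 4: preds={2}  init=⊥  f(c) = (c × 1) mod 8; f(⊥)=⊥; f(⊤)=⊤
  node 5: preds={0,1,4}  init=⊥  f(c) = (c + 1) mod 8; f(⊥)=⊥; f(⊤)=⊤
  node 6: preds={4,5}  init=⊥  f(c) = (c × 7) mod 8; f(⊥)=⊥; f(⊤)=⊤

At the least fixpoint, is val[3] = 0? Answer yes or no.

no

Iteration log — 18 steps:
  step 1. node 0  ⊔preds=⊥  new=3  stable
  step 2. node 1  ⊔preds=3  new=0  old=⊥  +wl: 
  step 3. node 2  ⊔preds=3  new=3  old=⊥  +wl: 
  step 4. node 3  ⊔preds=3  new=3  old=⊥  +wl: 
  step 5. node 4  ⊔preds=3  new=3  old=⊥  +wl: 0,3
  step 6. node 5  ⊔preds=⊤  new=⊤  old=⊥  +wl: 
  step 7. node 6  ⊔preds=⊤  new=⊤  old=⊥  +wl: 1,2
  step 8. node 0  ⊔preds=3  new=⊤  old=3  +wl: 5
  step 9. node 3  ⊔preds=⊤  new=⊤  old=3  +wl: 
  step 10. node 1  ⊔preds=⊤  new=⊤  old=0  +wl: 
  step 11. node 2  ⊔preds=⊤  new=⊤  old=3  +wl: 3,4
  step 12. node 5  ⊔preds=⊤  new=⊤  stable
  step 13. node 3  ⊔preds=⊤  new=⊤  stable
  step 14. node 4  ⊔preds=⊤  new=⊤  old=3  +wl: 0,3,5,6
  step 15. node 0  ⊔preds=⊤  new=⊤  stable
  step 16. node 3  ⊔preds=⊤  new=⊤  stable
  step 17. node 5  ⊔preds=⊤  new=⊤  stable
  step 18. node 6  ⊔preds=⊤  new=⊤  stable

Least fixpoint reached:
  node 0: ⊤
  node 1: ⊤
  node 2: ⊤
  node 3: ⊤
  node 4: ⊤
  node 5: ⊤
  node 6: ⊤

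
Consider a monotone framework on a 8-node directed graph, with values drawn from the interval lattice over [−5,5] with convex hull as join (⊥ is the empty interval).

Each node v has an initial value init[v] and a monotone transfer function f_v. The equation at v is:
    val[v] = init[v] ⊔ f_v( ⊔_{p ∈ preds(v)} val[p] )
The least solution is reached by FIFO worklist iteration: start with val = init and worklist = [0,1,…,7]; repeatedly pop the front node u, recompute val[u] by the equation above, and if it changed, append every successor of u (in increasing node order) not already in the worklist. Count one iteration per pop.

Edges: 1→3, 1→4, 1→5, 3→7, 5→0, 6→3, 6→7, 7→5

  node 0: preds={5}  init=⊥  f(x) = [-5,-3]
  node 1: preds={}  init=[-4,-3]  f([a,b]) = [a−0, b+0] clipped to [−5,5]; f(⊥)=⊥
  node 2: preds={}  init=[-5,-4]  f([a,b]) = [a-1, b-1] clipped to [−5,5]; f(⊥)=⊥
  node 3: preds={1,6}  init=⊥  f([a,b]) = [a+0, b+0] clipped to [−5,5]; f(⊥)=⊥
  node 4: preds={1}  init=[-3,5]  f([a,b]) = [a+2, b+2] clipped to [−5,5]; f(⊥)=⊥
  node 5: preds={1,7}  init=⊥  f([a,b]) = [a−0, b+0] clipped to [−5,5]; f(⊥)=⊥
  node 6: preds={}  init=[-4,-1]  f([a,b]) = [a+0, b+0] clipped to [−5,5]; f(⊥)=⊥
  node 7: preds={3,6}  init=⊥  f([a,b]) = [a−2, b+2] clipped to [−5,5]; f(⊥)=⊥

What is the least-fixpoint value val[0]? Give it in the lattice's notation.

Trace (11 dequeues):
  [1] u=0 | in ⊥ | out [-5,-3] | prev ⊥ | push {}
  [2] u=1 | in ⊥ | out [-4,-3] | ==
  [3] u=2 | in ⊥ | out [-5,-4] | ==
  [4] u=3 | in [-4,-1] | out [-4,-1] | prev ⊥ | push {}
  [5] u=4 | in [-4,-3] | out [-3,5] | ==
  [6] u=5 | in [-4,-3] | out [-4,-3] | prev ⊥ | push {0}
  [7] u=6 | in ⊥ | out [-4,-1] | ==
  [8] u=7 | in [-4,-1] | out [-5,1] | prev ⊥ | push {5}
  [9] u=0 | in [-4,-3] | out [-5,-3] | ==
  [10] u=5 | in [-5,1] | out [-5,1] | prev [-4,-3] | push {0}
  [11] u=0 | in [-5,1] | out [-5,-3] | ==

Converged values:
  [0] [-5,-3]
  [1] [-4,-3]
  [2] [-5,-4]
  [3] [-4,-1]
  [4] [-3,5]
  [5] [-5,1]
  [6] [-4,-1]
  [7] [-5,1]

[-5,-3]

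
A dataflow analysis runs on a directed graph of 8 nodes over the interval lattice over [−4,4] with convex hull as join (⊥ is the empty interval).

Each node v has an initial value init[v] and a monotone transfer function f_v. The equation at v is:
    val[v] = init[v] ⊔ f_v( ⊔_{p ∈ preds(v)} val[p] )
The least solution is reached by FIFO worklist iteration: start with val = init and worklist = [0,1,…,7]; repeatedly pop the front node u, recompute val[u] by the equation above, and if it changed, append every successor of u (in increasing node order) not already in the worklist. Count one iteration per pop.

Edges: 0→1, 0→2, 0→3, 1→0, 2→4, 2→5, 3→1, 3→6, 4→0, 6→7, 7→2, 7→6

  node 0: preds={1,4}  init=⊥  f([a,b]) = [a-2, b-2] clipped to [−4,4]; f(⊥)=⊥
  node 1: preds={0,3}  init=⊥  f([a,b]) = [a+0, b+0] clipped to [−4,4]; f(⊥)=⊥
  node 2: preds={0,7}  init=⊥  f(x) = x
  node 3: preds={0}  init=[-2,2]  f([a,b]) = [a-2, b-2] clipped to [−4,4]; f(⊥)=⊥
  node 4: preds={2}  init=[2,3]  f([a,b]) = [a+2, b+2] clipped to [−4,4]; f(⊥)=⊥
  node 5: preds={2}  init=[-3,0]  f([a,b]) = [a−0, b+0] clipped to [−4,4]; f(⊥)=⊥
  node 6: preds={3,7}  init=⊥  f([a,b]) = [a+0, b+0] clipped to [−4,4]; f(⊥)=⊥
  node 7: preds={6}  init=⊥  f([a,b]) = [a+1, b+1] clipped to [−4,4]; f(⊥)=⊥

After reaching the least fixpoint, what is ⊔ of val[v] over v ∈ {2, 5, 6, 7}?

Trace (26 dequeues):
  [1] u=0 | in [2,3] | out [0,1] | prev ⊥ | push {}
  [2] u=1 | in [-2,2] | out [-2,2] | prev ⊥ | push {0}
  [3] u=2 | in [0,1] | out [0,1] | prev ⊥ | push {}
  [4] u=3 | in [0,1] | out [-2,2] | ==
  [5] u=4 | in [0,1] | out [2,3] | ==
  [6] u=5 | in [0,1] | out [-3,1] | prev [-3,0] | push {}
  [7] u=6 | in [-2,2] | out [-2,2] | prev ⊥ | push {}
  [8] u=7 | in [-2,2] | out [-1,3] | prev ⊥ | push {2,6}
  [9] u=0 | in [-2,3] | out [-4,1] | prev [0,1] | push {1,3}
  [10] u=2 | in [-4,3] | out [-4,3] | prev [0,1] | push {4,5}
  [11] u=6 | in [-2,3] | out [-2,3] | prev [-2,2] | push {7}
  [12] u=1 | in [-4,2] | out [-4,2] | prev [-2,2] | push {0}
  [13] u=3 | in [-4,1] | out [-4,2] | prev [-2,2] | push {1,6}
  [14] u=4 | in [-4,3] | out [-2,4] | prev [2,3] | push {}
  [15] u=5 | in [-4,3] | out [-4,3] | prev [-3,1] | push {}
  [16] u=7 | in [-2,3] | out [-1,4] | prev [-1,3] | push {2}
  [17] u=0 | in [-4,4] | out [-4,2] | prev [-4,1] | push {3}
  [18] u=1 | in [-4,2] | out [-4,2] | ==
  [19] u=6 | in [-4,4] | out [-4,4] | prev [-2,3] | push {7}
  [20] u=2 | in [-4,4] | out [-4,4] | prev [-4,3] | push {4,5}
  [21] u=3 | in [-4,2] | out [-4,2] | ==
  [22] u=7 | in [-4,4] | out [-3,4] | prev [-1,4] | push {2,6}
  [23] u=4 | in [-4,4] | out [-2,4] | ==
  [24] u=5 | in [-4,4] | out [-4,4] | prev [-4,3] | push {}
  [25] u=2 | in [-4,4] | out [-4,4] | ==
  [26] u=6 | in [-4,4] | out [-4,4] | ==

Converged values:
  [0] [-4,2]
  [1] [-4,2]
  [2] [-4,4]
  [3] [-4,2]
  [4] [-2,4]
  [5] [-4,4]
  [6] [-4,4]
  [7] [-3,4]

[-4,4]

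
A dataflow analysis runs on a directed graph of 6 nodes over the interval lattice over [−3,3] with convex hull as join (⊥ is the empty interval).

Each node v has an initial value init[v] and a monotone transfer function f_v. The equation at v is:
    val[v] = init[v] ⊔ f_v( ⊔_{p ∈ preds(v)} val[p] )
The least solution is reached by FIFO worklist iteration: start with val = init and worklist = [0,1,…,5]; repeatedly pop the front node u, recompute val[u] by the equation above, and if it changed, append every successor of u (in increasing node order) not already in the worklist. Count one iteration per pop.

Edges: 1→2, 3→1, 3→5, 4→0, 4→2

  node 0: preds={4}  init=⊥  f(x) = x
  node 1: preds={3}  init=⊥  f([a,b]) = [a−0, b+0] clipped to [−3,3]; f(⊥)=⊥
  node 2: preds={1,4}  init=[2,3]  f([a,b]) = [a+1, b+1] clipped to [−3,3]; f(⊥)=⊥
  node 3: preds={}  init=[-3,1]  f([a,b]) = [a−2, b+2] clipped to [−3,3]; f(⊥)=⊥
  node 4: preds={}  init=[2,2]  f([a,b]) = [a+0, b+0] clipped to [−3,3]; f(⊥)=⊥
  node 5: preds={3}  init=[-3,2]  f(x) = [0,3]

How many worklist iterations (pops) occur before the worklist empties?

6

Worklist (6 pops):
  #1 pop 0: in=[2,2] → [2,2] (was ⊥); enqueue []
  #2 pop 1: in=[-3,1] → [-3,1] (was ⊥); enqueue []
  #3 pop 2: in=[-3,2] → [-2,3] (was [2,3]); enqueue []
  #4 pop 3: in=⊥ → [-3,1] (no change)
  #5 pop 4: in=⊥ → [2,2] (no change)
  #6 pop 5: in=[-3,1] → [-3,3] (was [-3,2]); enqueue []

Fixpoint:
  val[0] = [2,2]
  val[1] = [-3,1]
  val[2] = [-2,3]
  val[3] = [-3,1]
  val[4] = [2,2]
  val[5] = [-3,3]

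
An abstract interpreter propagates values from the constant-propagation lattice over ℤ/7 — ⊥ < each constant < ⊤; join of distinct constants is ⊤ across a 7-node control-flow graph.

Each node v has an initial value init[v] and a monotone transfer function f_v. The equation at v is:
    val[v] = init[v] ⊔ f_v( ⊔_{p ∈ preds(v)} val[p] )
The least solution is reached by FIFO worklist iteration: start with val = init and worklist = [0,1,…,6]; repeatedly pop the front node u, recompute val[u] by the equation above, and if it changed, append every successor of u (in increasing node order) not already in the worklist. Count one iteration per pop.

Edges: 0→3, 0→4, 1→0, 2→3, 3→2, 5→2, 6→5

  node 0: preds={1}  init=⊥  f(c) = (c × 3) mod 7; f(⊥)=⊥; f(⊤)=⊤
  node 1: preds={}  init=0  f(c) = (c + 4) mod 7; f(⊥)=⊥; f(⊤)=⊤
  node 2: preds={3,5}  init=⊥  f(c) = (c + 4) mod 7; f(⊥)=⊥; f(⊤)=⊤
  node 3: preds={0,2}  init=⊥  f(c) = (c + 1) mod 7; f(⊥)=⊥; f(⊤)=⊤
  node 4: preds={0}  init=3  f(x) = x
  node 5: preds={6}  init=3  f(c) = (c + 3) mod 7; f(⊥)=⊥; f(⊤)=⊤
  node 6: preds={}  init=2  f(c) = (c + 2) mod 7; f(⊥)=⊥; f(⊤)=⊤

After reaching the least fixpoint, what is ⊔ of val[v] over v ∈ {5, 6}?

Worklist (10 pops):
  #1 pop 0: in=0 → 0 (was ⊥); enqueue []
  #2 pop 1: in=⊥ → 0 (no change)
  #3 pop 2: in=3 → 0 (was ⊥); enqueue []
  #4 pop 3: in=0 → 1 (was ⊥); enqueue [2]
  #5 pop 4: in=0 → ⊤ (was 3); enqueue []
  #6 pop 5: in=2 → ⊤ (was 3); enqueue []
  #7 pop 6: in=⊥ → 2 (no change)
  #8 pop 2: in=⊤ → ⊤ (was 0); enqueue [3]
  #9 pop 3: in=⊤ → ⊤ (was 1); enqueue [2]
  #10 pop 2: in=⊤ → ⊤ (no change)

Fixpoint:
  val[0] = 0
  val[1] = 0
  val[2] = ⊤
  val[3] = ⊤
  val[4] = ⊤
  val[5] = ⊤
  val[6] = 2

⊤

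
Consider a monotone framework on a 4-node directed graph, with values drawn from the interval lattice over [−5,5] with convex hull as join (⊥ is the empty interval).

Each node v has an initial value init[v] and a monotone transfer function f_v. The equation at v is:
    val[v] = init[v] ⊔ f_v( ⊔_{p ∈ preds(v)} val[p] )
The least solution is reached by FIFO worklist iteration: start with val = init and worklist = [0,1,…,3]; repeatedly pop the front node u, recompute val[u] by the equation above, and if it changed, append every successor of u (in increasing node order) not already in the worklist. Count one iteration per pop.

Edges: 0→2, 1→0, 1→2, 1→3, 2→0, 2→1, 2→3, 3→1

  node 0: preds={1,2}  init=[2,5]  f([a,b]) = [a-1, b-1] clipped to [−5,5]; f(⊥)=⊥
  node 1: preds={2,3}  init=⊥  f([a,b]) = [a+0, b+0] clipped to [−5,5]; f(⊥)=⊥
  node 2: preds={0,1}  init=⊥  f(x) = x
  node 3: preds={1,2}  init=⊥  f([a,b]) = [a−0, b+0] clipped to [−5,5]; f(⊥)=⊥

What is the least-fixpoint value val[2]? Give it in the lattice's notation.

Worklist (37 pops):
  #1 pop 0: in=⊥ → [2,5] (no change)
  #2 pop 1: in=⊥ → ⊥ (no change)
  #3 pop 2: in=[2,5] → [2,5] (was ⊥); enqueue [0,1]
  #4 pop 3: in=[2,5] → [2,5] (was ⊥); enqueue []
  #5 pop 0: in=[2,5] → [1,5] (was [2,5]); enqueue [2]
  #6 pop 1: in=[2,5] → [2,5] (was ⊥); enqueue [0,3]
  #7 pop 2: in=[1,5] → [1,5] (was [2,5]); enqueue [1]
  #8 pop 0: in=[1,5] → [0,5] (was [1,5]); enqueue [2]
  #9 pop 3: in=[1,5] → [1,5] (was [2,5]); enqueue []
  #10 pop 1: in=[1,5] → [1,5] (was [2,5]); enqueue [0,3]
  #11 pop 2: in=[0,5] → [0,5] (was [1,5]); enqueue [1]
  #12 pop 0: in=[0,5] → [-1,5] (was [0,5]); enqueue [2]
  #13 pop 3: in=[0,5] → [0,5] (was [1,5]); enqueue []
  #14 pop 1: in=[0,5] → [0,5] (was [1,5]); enqueue [0,3]
  #15 pop 2: in=[-1,5] → [-1,5] (was [0,5]); enqueue [1]
  #16 pop 0: in=[-1,5] → [-2,5] (was [-1,5]); enqueue [2]
  #17 pop 3: in=[-1,5] → [-1,5] (was [0,5]); enqueue []
  #18 pop 1: in=[-1,5] → [-1,5] (was [0,5]); enqueue [0,3]
  #19 pop 2: in=[-2,5] → [-2,5] (was [-1,5]); enqueue [1]
  #20 pop 0: in=[-2,5] → [-3,5] (was [-2,5]); enqueue [2]
  #21 pop 3: in=[-2,5] → [-2,5] (was [-1,5]); enqueue []
  #22 pop 1: in=[-2,5] → [-2,5] (was [-1,5]); enqueue [0,3]
  #23 pop 2: in=[-3,5] → [-3,5] (was [-2,5]); enqueue [1]
  #24 pop 0: in=[-3,5] → [-4,5] (was [-3,5]); enqueue [2]
  #25 pop 3: in=[-3,5] → [-3,5] (was [-2,5]); enqueue []
  #26 pop 1: in=[-3,5] → [-3,5] (was [-2,5]); enqueue [0,3]
  #27 pop 2: in=[-4,5] → [-4,5] (was [-3,5]); enqueue [1]
  #28 pop 0: in=[-4,5] → [-5,5] (was [-4,5]); enqueue [2]
  #29 pop 3: in=[-4,5] → [-4,5] (was [-3,5]); enqueue []
  #30 pop 1: in=[-4,5] → [-4,5] (was [-3,5]); enqueue [0,3]
  #31 pop 2: in=[-5,5] → [-5,5] (was [-4,5]); enqueue [1]
  #32 pop 0: in=[-5,5] → [-5,5] (no change)
  #33 pop 3: in=[-5,5] → [-5,5] (was [-4,5]); enqueue []
  #34 pop 1: in=[-5,5] → [-5,5] (was [-4,5]); enqueue [0,2,3]
  #35 pop 0: in=[-5,5] → [-5,5] (no change)
  #36 pop 2: in=[-5,5] → [-5,5] (no change)
  #37 pop 3: in=[-5,5] → [-5,5] (no change)

Fixpoint:
  val[0] = [-5,5]
  val[1] = [-5,5]
  val[2] = [-5,5]
  val[3] = [-5,5]

[-5,5]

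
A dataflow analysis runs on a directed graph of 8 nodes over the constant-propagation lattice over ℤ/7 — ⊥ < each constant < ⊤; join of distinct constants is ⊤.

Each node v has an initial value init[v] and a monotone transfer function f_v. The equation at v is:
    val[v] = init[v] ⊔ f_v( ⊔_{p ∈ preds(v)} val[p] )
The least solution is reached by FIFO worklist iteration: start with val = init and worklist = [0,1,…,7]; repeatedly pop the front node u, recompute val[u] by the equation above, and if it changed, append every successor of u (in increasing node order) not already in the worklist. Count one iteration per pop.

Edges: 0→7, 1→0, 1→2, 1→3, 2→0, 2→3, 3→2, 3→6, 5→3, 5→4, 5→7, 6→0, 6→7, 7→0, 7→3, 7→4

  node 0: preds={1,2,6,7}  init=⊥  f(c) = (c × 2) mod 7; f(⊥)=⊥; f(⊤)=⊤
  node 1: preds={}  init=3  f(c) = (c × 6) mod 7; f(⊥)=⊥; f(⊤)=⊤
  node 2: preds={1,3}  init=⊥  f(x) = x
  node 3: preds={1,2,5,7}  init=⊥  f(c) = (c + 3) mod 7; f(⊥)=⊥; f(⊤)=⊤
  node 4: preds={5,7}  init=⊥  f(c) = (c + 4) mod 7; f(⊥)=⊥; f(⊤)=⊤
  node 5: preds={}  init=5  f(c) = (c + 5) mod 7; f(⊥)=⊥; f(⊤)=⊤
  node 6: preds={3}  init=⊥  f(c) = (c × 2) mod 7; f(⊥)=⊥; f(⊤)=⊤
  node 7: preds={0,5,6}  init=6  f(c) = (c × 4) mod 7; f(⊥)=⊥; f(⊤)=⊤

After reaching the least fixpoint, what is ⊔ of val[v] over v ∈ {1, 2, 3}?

Iteration log — 13 steps:
  step 1. node 0  ⊔preds=⊤  new=⊤  old=⊥  +wl: 
  step 2. node 1  ⊔preds=⊥  new=3  stable
  step 3. node 2  ⊔preds=3  new=3  old=⊥  +wl: 0
  step 4. node 3  ⊔preds=⊤  new=⊤  old=⊥  +wl: 2
  step 5. node 4  ⊔preds=⊤  new=⊤  old=⊥  +wl: 
  step 6. node 5  ⊔preds=⊥  new=5  stable
  step 7. node 6  ⊔preds=⊤  new=⊤  old=⊥  +wl: 
  step 8. node 7  ⊔preds=⊤  new=⊤  old=6  +wl: 3,4
  step 9. node 0  ⊔preds=⊤  new=⊤  stable
  step 10. node 2  ⊔preds=⊤  new=⊤  old=3  +wl: 0
  step 11. node 3  ⊔preds=⊤  new=⊤  stable
  step 12. node 4  ⊔preds=⊤  new=⊤  stable
  step 13. node 0  ⊔preds=⊤  new=⊤  stable

Least fixpoint reached:
  node 0: ⊤
  node 1: 3
  node 2: ⊤
  node 3: ⊤
  node 4: ⊤
  node 5: 5
  node 6: ⊤
  node 7: ⊤

⊤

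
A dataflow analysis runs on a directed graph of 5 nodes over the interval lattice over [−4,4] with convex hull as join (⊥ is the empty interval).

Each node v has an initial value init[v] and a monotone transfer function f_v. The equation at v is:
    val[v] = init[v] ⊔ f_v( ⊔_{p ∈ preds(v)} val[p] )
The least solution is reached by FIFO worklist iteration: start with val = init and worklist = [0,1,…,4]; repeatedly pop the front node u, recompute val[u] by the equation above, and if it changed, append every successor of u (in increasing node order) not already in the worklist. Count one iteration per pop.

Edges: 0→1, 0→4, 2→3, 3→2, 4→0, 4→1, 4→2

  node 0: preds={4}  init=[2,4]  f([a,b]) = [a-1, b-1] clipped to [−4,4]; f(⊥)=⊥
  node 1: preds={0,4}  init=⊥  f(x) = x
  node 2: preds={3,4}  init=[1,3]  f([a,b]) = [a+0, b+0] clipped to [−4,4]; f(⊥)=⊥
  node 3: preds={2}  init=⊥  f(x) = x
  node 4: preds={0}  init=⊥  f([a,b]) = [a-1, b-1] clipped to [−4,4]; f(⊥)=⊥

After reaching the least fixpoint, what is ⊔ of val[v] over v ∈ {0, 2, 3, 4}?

[-4,4]

Iteration log — 24 steps:
  step 1. node 0  ⊔preds=⊥  new=[2,4]  stable
  step 2. node 1  ⊔preds=[2,4]  new=[2,4]  old=⊥  +wl: 
  step 3. node 2  ⊔preds=⊥  new=[1,3]  stable
  step 4. node 3  ⊔preds=[1,3]  new=[1,3]  old=⊥  +wl: 2
  step 5. node 4  ⊔preds=[2,4]  new=[1,3]  old=⊥  +wl: 0,1
  step 6. node 2  ⊔preds=[1,3]  new=[1,3]  stable
  step 7. node 0  ⊔preds=[1,3]  new=[0,4]  old=[2,4]  +wl: 4
  step 8. node 1  ⊔preds=[0,4]  new=[0,4]  old=[2,4]  +wl: 
  step 9. node 4  ⊔preds=[0,4]  new=[-1,3]  old=[1,3]  +wl: 0,1,2
  step 10. node 0  ⊔preds=[-1,3]  new=[-2,4]  old=[0,4]  +wl: 4
  step 11. node 1  ⊔preds=[-2,4]  new=[-2,4]  old=[0,4]  +wl: 
  step 12. node 2  ⊔preds=[-1,3]  new=[-1,3]  old=[1,3]  +wl: 3
  step 13. node 4  ⊔preds=[-2,4]  new=[-3,3]  old=[-1,3]  +wl: 0,1,2
  step 14. node 3  ⊔preds=[-1,3]  new=[-1,3]  old=[1,3]  +wl: 
  step 15. node 0  ⊔preds=[-3,3]  new=[-4,4]  old=[-2,4]  +wl: 4
  step 16. node 1  ⊔preds=[-4,4]  new=[-4,4]  old=[-2,4]  +wl: 
  step 17. node 2  ⊔preds=[-3,3]  new=[-3,3]  old=[-1,3]  +wl: 3
  step 18. node 4  ⊔preds=[-4,4]  new=[-4,3]  old=[-3,3]  +wl: 0,1,2
  step 19. node 3  ⊔preds=[-3,3]  new=[-3,3]  old=[-1,3]  +wl: 
  step 20. node 0  ⊔preds=[-4,3]  new=[-4,4]  stable
  step 21. node 1  ⊔preds=[-4,4]  new=[-4,4]  stable
  step 22. node 2  ⊔preds=[-4,3]  new=[-4,3]  old=[-3,3]  +wl: 3
  step 23. node 3  ⊔preds=[-4,3]  new=[-4,3]  old=[-3,3]  +wl: 2
  step 24. node 2  ⊔preds=[-4,3]  new=[-4,3]  stable

Least fixpoint reached:
  node 0: [-4,4]
  node 1: [-4,4]
  node 2: [-4,3]
  node 3: [-4,3]
  node 4: [-4,3]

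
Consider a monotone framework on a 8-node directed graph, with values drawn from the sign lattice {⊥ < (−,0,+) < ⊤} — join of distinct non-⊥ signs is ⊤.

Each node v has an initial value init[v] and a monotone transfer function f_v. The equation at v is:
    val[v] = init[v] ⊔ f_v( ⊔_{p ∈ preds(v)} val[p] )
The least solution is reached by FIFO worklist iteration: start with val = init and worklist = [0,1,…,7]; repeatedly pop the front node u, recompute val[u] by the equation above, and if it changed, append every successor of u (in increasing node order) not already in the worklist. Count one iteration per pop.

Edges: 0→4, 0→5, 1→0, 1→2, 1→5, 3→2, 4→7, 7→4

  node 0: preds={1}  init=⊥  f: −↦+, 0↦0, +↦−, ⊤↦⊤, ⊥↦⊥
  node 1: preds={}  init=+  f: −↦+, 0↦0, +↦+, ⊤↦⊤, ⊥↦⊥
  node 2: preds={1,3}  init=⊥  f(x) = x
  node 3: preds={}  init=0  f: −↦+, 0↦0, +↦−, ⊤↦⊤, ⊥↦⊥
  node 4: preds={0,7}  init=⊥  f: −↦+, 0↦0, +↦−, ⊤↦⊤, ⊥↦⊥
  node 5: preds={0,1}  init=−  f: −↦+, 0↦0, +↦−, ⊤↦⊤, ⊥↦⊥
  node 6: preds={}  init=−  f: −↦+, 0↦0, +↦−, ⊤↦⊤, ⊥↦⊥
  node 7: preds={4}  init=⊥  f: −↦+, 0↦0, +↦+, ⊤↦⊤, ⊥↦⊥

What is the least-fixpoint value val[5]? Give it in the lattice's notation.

⊤

Trace (11 dequeues):
  [1] u=0 | in + | out − | prev ⊥ | push {}
  [2] u=1 | in ⊥ | out + | ==
  [3] u=2 | in ⊤ | out ⊤ | prev ⊥ | push {}
  [4] u=3 | in ⊥ | out 0 | ==
  [5] u=4 | in − | out + | prev ⊥ | push {}
  [6] u=5 | in ⊤ | out ⊤ | prev − | push {}
  [7] u=6 | in ⊥ | out − | ==
  [8] u=7 | in + | out + | prev ⊥ | push {4}
  [9] u=4 | in ⊤ | out ⊤ | prev + | push {7}
  [10] u=7 | in ⊤ | out ⊤ | prev + | push {4}
  [11] u=4 | in ⊤ | out ⊤ | ==

Converged values:
  [0] −
  [1] +
  [2] ⊤
  [3] 0
  [4] ⊤
  [5] ⊤
  [6] −
  [7] ⊤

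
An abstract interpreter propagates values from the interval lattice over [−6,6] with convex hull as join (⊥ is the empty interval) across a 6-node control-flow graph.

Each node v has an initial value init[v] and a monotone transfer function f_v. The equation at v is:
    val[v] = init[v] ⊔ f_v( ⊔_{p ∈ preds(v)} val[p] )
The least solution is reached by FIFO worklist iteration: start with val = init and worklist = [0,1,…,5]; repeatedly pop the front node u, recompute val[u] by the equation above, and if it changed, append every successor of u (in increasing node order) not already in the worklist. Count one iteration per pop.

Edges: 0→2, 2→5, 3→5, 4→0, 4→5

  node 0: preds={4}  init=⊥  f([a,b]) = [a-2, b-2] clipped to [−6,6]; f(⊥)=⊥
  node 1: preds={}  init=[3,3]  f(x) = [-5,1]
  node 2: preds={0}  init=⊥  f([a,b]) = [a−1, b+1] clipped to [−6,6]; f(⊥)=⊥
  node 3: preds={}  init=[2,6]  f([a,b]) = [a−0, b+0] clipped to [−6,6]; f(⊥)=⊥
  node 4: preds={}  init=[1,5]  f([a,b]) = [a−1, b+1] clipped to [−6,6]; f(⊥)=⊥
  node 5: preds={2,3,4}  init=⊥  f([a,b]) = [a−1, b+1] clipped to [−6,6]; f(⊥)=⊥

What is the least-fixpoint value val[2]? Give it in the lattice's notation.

[-2,4]

Trace (6 dequeues):
  [1] u=0 | in [1,5] | out [-1,3] | prev ⊥ | push {}
  [2] u=1 | in ⊥ | out [-5,3] | prev [3,3] | push {}
  [3] u=2 | in [-1,3] | out [-2,4] | prev ⊥ | push {}
  [4] u=3 | in ⊥ | out [2,6] | ==
  [5] u=4 | in ⊥ | out [1,5] | ==
  [6] u=5 | in [-2,6] | out [-3,6] | prev ⊥ | push {}

Converged values:
  [0] [-1,3]
  [1] [-5,3]
  [2] [-2,4]
  [3] [2,6]
  [4] [1,5]
  [5] [-3,6]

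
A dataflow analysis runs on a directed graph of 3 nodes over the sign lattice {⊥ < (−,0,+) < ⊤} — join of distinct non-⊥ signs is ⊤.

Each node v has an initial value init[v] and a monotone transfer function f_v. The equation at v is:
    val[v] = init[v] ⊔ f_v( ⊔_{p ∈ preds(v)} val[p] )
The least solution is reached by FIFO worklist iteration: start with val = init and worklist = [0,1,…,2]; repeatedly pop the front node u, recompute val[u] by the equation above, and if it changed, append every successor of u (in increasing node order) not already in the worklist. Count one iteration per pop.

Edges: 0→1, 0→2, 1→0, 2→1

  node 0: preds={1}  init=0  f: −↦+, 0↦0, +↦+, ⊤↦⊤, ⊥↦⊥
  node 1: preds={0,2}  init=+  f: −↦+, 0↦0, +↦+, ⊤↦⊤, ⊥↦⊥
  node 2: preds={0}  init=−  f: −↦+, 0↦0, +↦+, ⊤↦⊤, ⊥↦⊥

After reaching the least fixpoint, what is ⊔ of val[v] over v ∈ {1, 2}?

⊤

Trace (5 dequeues):
  [1] u=0 | in + | out ⊤ | prev 0 | push {}
  [2] u=1 | in ⊤ | out ⊤ | prev + | push {0}
  [3] u=2 | in ⊤ | out ⊤ | prev − | push {1}
  [4] u=0 | in ⊤ | out ⊤ | ==
  [5] u=1 | in ⊤ | out ⊤ | ==

Converged values:
  [0] ⊤
  [1] ⊤
  [2] ⊤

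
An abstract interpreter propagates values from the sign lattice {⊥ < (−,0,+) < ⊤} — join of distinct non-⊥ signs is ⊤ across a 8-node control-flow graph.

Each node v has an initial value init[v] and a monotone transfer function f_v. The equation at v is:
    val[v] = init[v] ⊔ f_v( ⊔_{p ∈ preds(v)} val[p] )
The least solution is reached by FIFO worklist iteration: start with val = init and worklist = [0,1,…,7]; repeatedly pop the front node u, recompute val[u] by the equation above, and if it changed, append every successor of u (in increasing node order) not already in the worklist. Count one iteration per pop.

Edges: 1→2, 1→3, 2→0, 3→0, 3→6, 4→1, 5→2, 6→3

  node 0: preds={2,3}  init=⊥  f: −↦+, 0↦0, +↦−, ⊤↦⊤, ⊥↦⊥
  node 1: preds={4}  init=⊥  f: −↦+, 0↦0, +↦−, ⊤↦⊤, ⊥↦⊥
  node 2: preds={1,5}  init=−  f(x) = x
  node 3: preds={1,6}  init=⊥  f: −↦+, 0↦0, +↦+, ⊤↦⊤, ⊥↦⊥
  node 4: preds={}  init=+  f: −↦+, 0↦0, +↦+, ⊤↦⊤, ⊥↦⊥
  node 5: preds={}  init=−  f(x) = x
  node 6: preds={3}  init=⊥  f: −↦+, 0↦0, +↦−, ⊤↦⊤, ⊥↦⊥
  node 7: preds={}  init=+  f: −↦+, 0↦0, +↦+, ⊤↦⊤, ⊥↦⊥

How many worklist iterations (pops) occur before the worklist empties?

10

Trace (10 dequeues):
  [1] u=0 | in − | out + | prev ⊥ | push {}
  [2] u=1 | in + | out − | prev ⊥ | push {}
  [3] u=2 | in − | out − | ==
  [4] u=3 | in − | out + | prev ⊥ | push {0}
  [5] u=4 | in ⊥ | out + | ==
  [6] u=5 | in ⊥ | out − | ==
  [7] u=6 | in + | out − | prev ⊥ | push {3}
  [8] u=7 | in ⊥ | out + | ==
  [9] u=0 | in ⊤ | out ⊤ | prev + | push {}
  [10] u=3 | in − | out + | ==

Converged values:
  [0] ⊤
  [1] −
  [2] −
  [3] +
  [4] +
  [5] −
  [6] −
  [7] +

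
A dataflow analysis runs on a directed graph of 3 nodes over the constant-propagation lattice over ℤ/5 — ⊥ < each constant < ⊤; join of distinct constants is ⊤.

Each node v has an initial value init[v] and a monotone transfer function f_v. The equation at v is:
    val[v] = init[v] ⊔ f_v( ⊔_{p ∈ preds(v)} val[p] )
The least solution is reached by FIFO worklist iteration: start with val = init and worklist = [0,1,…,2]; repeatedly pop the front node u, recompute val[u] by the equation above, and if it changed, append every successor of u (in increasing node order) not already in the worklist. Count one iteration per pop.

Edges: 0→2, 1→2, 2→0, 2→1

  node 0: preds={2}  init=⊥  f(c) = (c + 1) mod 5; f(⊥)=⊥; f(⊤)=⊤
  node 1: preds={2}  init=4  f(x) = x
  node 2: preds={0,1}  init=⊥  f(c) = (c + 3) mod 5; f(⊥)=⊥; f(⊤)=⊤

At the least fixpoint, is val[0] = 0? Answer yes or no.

Worklist (9 pops):
  #1 pop 0: in=⊥ → ⊥ (no change)
  #2 pop 1: in=⊥ → 4 (no change)
  #3 pop 2: in=4 → 2 (was ⊥); enqueue [0,1]
  #4 pop 0: in=2 → 3 (was ⊥); enqueue [2]
  #5 pop 1: in=2 → ⊤ (was 4); enqueue []
  #6 pop 2: in=⊤ → ⊤ (was 2); enqueue [0,1]
  #7 pop 0: in=⊤ → ⊤ (was 3); enqueue [2]
  #8 pop 1: in=⊤ → ⊤ (no change)
  #9 pop 2: in=⊤ → ⊤ (no change)

Fixpoint:
  val[0] = ⊤
  val[1] = ⊤
  val[2] = ⊤

no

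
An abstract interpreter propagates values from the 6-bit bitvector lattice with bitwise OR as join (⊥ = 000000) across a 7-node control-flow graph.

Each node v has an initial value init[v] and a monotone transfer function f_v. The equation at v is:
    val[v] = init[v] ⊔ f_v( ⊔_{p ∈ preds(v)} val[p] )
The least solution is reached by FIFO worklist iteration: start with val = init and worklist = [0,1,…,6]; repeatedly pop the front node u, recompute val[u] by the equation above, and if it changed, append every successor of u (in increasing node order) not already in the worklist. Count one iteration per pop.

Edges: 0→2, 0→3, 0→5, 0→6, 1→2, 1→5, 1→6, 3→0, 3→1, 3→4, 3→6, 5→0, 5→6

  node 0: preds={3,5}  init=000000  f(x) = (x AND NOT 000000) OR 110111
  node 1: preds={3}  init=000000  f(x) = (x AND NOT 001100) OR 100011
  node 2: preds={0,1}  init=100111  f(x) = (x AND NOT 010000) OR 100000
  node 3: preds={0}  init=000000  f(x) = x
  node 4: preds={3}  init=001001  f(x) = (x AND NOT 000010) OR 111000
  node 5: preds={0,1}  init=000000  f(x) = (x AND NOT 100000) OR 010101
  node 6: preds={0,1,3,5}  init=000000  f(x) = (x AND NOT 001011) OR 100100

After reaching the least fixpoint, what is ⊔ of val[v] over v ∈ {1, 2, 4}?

Trace (12 dequeues):
  [1] u=0 | in 000000 | out 110111 | prev 000000 | push {}
  [2] u=1 | in 000000 | out 100011 | prev 000000 | push {}
  [3] u=2 | in 110111 | out 100111 | ==
  [4] u=3 | in 110111 | out 110111 | prev 000000 | push {0,1}
  [5] u=4 | in 110111 | out 111101 | prev 001001 | push {}
  [6] u=5 | in 110111 | out 010111 | prev 000000 | push {}
  [7] u=6 | in 110111 | out 110100 | prev 000000 | push {}
  [8] u=0 | in 110111 | out 110111 | ==
  [9] u=1 | in 110111 | out 110011 | prev 100011 | push {2,5,6}
  [10] u=2 | in 110111 | out 100111 | ==
  [11] u=5 | in 110111 | out 010111 | ==
  [12] u=6 | in 110111 | out 110100 | ==

Converged values:
  [0] 110111
  [1] 110011
  [2] 100111
  [3] 110111
  [4] 111101
  [5] 010111
  [6] 110100

111111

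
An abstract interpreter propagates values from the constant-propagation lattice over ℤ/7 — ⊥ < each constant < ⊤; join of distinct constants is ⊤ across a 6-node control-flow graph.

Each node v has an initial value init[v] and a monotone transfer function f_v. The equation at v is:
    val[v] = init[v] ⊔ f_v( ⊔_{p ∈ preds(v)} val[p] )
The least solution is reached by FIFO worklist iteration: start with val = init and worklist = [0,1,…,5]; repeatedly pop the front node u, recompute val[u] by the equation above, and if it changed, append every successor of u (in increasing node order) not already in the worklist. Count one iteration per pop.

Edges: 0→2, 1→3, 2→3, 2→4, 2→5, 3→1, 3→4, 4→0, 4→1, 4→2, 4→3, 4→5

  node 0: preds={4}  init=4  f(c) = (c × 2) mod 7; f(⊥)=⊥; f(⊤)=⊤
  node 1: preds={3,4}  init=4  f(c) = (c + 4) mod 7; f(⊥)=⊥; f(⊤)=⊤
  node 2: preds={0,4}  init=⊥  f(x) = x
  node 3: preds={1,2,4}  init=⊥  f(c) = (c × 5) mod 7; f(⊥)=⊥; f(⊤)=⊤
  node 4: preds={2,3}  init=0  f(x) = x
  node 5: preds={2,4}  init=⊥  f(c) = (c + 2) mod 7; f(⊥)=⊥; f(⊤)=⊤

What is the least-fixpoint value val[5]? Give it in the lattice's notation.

Iteration log — 10 steps:
  step 1. node 0  ⊔preds=0  new=⊤  old=4  +wl: 
  step 2. node 1  ⊔preds=0  new=4  stable
  step 3. node 2  ⊔preds=⊤  new=⊤  old=⊥  +wl: 
  step 4. node 3  ⊔preds=⊤  new=⊤  old=⊥  +wl: 1
  step 5. node 4  ⊔preds=⊤  new=⊤  old=0  +wl: 0,2,3
  step 6. node 5  ⊔preds=⊤  new=⊤  old=⊥  +wl: 
  step 7. node 1  ⊔preds=⊤  new=⊤  old=4  +wl: 
  step 8. node 0  ⊔preds=⊤  new=⊤  stable
  step 9. node 2  ⊔preds=⊤  new=⊤  stable
  step 10. node 3  ⊔preds=⊤  new=⊤  stable

Least fixpoint reached:
  node 0: ⊤
  node 1: ⊤
  node 2: ⊤
  node 3: ⊤
  node 4: ⊤
  node 5: ⊤

⊤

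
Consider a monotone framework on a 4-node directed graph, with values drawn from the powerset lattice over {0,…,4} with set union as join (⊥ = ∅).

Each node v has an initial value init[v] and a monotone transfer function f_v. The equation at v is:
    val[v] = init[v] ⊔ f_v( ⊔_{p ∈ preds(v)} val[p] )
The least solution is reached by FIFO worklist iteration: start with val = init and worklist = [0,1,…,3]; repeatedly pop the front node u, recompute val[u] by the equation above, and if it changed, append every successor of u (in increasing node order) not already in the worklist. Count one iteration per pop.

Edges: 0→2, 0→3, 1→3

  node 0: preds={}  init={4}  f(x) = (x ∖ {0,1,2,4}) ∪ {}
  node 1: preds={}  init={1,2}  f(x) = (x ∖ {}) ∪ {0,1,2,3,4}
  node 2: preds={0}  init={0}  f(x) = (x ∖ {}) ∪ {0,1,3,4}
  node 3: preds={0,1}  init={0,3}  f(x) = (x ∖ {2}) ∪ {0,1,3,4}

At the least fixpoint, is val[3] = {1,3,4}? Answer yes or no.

Iteration log — 4 steps:
  step 1. node 0  ⊔preds={}  new={4}  stable
  step 2. node 1  ⊔preds={}  new={0,1,2,3,4}  old={1,2}  +wl: 
  step 3. node 2  ⊔preds={4}  new={0,1,3,4}  old={0}  +wl: 
  step 4. node 3  ⊔preds={0,1,2,3,4}  new={0,1,3,4}  old={0,3}  +wl: 

Least fixpoint reached:
  node 0: {4}
  node 1: {0,1,2,3,4}
  node 2: {0,1,3,4}
  node 3: {0,1,3,4}

no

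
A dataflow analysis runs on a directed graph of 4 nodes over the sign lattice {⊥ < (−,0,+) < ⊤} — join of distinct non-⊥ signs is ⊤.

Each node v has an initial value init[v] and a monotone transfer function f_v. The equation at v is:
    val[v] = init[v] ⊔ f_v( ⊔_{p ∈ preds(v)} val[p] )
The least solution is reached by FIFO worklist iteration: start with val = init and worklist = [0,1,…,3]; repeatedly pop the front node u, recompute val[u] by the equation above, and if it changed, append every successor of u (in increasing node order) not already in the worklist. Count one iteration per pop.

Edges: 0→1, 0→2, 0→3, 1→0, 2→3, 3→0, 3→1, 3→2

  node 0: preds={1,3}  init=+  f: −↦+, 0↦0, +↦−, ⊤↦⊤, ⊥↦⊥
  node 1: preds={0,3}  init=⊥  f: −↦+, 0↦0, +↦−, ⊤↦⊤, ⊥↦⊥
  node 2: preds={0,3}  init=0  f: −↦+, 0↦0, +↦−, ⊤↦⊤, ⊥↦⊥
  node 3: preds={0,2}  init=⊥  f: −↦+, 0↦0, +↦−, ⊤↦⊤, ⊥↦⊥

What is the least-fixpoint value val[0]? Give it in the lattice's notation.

Worklist (9 pops):
  #1 pop 0: in=⊥ → + (no change)
  #2 pop 1: in=+ → − (was ⊥); enqueue [0]
  #3 pop 2: in=+ → ⊤ (was 0); enqueue []
  #4 pop 3: in=⊤ → ⊤ (was ⊥); enqueue [1,2]
  #5 pop 0: in=⊤ → ⊤ (was +); enqueue [3]
  #6 pop 1: in=⊤ → ⊤ (was −); enqueue [0]
  #7 pop 2: in=⊤ → ⊤ (no change)
  #8 pop 3: in=⊤ → ⊤ (no change)
  #9 pop 0: in=⊤ → ⊤ (no change)

Fixpoint:
  val[0] = ⊤
  val[1] = ⊤
  val[2] = ⊤
  val[3] = ⊤

⊤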